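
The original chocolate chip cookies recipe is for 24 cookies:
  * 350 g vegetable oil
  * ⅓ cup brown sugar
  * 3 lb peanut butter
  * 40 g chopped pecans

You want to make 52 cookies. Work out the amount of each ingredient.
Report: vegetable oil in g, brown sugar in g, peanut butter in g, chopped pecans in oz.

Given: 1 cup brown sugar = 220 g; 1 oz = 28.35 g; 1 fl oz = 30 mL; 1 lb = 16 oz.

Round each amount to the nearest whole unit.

vegetable oil: 758 g; brown sugar: 159 g; peanut butter: 2948 g; chopped pecans: 3 oz

Scaling factor: 52/24 = 13/6.
vegetable oil: 350 g × 13/6 ≈ 758 g
brown sugar: 1/3 cup × 13/6 × 220 g/cup ≈ 159 g
peanut butter: 3 lb × 13/6 × 16 oz/lb × 28.35 g/oz ≈ 2948 g
chopped pecans: 40 g × 13/6 ÷ 28.35 g/oz ≈ 3 oz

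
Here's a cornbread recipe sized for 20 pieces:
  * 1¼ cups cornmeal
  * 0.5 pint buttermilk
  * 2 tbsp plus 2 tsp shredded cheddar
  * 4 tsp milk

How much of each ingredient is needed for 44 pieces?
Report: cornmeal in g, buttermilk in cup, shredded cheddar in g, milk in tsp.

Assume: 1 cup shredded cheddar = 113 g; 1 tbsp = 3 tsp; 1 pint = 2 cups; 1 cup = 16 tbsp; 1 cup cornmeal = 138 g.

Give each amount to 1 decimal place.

cornmeal: 379.5 g; buttermilk: 2.2 cup; shredded cheddar: 41.4 g; milk: 8.8 tsp

Scaling factor: 44/20 = 11/5 = 2.2.
cornmeal: 1.25 cup × 11/5 × 138 g/cup = 379.5 g
buttermilk: 0.5 pint × 11/5 × 2 cup/pint = 2.2 cup
shredded cheddar: (2 tbsp + 2 tsp = 8/3 tbsp) × 11/5 ÷ 16 tbsp/cup × 113 g/cup ≈ 41.4 g
milk: 4 tsp × 11/5 = 8.8 tsp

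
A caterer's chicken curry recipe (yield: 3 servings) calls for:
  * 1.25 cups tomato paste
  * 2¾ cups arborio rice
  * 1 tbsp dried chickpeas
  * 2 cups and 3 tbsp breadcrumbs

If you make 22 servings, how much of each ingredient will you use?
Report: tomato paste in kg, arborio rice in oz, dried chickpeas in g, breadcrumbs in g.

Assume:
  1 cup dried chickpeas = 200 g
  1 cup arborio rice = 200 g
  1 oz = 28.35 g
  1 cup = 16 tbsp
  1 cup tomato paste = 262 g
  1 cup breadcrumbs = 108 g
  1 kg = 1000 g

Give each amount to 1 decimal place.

Scaling factor: 22/3.
tomato paste: 1.25 cup × 22/3 × 262 g/cup ÷ 1000 g/kg ≈ 2.4 kg
arborio rice: 2.75 cup × 22/3 × 200 g/cup ÷ 28.35 g/oz ≈ 142.3 oz
dried chickpeas: 1 tbsp × 22/3 ÷ 16 tbsp/cup × 200 g/cup ≈ 91.7 g
breadcrumbs: (2 cup + 3 tbsp = 2.1875 cup) × 22/3 × 108 g/cup = 1732.5 g

tomato paste: 2.4 kg; arborio rice: 142.3 oz; dried chickpeas: 91.7 g; breadcrumbs: 1732.5 g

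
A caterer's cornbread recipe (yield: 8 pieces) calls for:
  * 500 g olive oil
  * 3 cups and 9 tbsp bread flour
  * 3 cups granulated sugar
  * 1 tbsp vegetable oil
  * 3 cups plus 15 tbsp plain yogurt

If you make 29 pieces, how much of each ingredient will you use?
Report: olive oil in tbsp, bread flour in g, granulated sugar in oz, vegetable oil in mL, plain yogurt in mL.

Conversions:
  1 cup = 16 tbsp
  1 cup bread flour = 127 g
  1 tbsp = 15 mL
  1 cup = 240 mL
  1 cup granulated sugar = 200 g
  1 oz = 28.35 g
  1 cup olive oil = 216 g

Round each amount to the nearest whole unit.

olive oil: 134 tbsp; bread flour: 1640 g; granulated sugar: 77 oz; vegetable oil: 54 mL; plain yogurt: 3426 mL

Scaling factor: 29/8 = 3.625.
olive oil: 500 g × 29/8 ÷ 216 g/cup × 16 tbsp/cup ≈ 134 tbsp
bread flour: (3 cup + 9 tbsp = 3.5625 cup) × 29/8 × 127 g/cup ≈ 1640 g
granulated sugar: 3 cup × 29/8 × 200 g/cup ÷ 28.35 g/oz ≈ 77 oz
vegetable oil: 1 tbsp × 29/8 × 15 mL/tbsp ≈ 54 mL
plain yogurt: (3 cup + 15 tbsp = 3.9375 cup) × 29/8 × 240 mL/cup ≈ 3426 mL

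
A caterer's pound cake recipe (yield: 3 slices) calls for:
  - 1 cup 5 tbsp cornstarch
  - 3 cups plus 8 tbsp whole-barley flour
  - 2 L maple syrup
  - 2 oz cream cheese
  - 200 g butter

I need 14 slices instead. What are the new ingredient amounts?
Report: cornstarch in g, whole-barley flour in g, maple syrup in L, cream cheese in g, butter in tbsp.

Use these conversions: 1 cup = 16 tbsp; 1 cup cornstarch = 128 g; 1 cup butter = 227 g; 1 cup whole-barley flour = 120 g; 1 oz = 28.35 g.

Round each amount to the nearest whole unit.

cornstarch: 784 g; whole-barley flour: 1960 g; maple syrup: 9 L; cream cheese: 265 g; butter: 66 tbsp

Scaling factor: 14/3.
cornstarch: (1 cup + 5 tbsp = 1.3125 cup) × 14/3 × 128 g/cup = 784 g
whole-barley flour: (3 cup + 8 tbsp = 3.5 cup) × 14/3 × 120 g/cup = 1960 g
maple syrup: 2 L × 14/3 ≈ 9 L
cream cheese: 2 oz × 14/3 × 28.35 g/oz ≈ 265 g
butter: 200 g × 14/3 ÷ 227 g/cup × 16 tbsp/cup ≈ 66 tbsp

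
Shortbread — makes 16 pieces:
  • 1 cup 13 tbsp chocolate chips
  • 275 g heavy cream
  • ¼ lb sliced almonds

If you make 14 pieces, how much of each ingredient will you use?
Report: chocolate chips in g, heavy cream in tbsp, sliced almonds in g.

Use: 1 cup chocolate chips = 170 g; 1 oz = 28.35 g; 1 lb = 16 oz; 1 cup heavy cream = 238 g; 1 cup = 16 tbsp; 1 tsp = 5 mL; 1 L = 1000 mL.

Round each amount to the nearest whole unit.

Scaling factor: 14/16 = 7/8 = 0.875.
chocolate chips: (1 cup + 13 tbsp = 1.8125 cup) × 7/8 × 170 g/cup ≈ 270 g
heavy cream: 275 g × 7/8 ÷ 238 g/cup × 16 tbsp/cup ≈ 16 tbsp
sliced almonds: 0.25 lb × 7/8 × 16 oz/lb × 28.35 g/oz ≈ 99 g

chocolate chips: 270 g; heavy cream: 16 tbsp; sliced almonds: 99 g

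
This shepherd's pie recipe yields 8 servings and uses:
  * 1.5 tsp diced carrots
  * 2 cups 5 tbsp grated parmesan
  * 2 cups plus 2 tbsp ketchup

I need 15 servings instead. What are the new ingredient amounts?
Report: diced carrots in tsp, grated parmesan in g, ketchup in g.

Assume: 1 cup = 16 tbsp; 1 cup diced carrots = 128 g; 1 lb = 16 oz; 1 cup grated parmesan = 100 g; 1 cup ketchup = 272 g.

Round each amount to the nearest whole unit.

diced carrots: 3 tsp; grated parmesan: 434 g; ketchup: 1084 g

Scaling factor: 15/8 = 1.875.
diced carrots: 1.5 tsp × 15/8 ≈ 3 tsp
grated parmesan: (2 cup + 5 tbsp = 2.3125 cup) × 15/8 × 100 g/cup ≈ 434 g
ketchup: (2 cup + 2 tbsp = 2.125 cup) × 15/8 × 272 g/cup ≈ 1084 g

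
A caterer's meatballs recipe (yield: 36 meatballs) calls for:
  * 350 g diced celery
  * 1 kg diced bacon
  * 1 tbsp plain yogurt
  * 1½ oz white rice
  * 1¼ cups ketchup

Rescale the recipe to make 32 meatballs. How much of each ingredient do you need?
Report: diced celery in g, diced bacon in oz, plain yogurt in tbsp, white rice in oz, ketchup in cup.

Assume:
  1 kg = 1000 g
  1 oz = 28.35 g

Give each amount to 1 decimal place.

Scaling factor: 32/36 = 8/9.
diced celery: 350 g × 8/9 ≈ 311.1 g
diced bacon: 1 kg × 8/9 × 1000 g/kg ÷ 28.35 g/oz ≈ 31.4 oz
plain yogurt: 1 tbsp × 8/9 ≈ 0.9 tbsp
white rice: 1.5 oz × 8/9 ≈ 1.3 oz
ketchup: 1.25 cup × 8/9 ≈ 1.1 cup

diced celery: 311.1 g; diced bacon: 31.4 oz; plain yogurt: 0.9 tbsp; white rice: 1.3 oz; ketchup: 1.1 cup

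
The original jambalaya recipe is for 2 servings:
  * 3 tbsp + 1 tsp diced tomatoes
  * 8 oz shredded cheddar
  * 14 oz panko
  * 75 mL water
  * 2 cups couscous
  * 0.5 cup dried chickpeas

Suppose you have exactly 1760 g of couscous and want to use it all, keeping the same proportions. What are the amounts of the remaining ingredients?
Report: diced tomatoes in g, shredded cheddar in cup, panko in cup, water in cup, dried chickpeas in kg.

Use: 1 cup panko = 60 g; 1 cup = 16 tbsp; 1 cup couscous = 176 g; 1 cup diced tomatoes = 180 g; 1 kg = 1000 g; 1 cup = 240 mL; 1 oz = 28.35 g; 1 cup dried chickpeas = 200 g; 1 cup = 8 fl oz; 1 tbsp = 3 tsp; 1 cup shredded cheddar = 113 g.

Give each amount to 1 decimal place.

The original recipe has 352 g of couscous, so the scaling factor is 1760 ÷ 352 = 5.
diced tomatoes: (3 tbsp + 1 tsp = 10/3 tbsp) × 5 ÷ 16 tbsp/cup × 180 g/cup = 187.5 g
shredded cheddar: 8 oz × 5 × 28.35 g/oz ÷ 113 g/cup ≈ 10.0 cup
panko: 14 oz × 5 × 28.35 g/oz ÷ 60 g/cup ≈ 33.1 cup
water: 75 mL × 5 ÷ 240 mL/cup ≈ 1.6 cup
dried chickpeas: 0.5 cup × 5 × 200 g/cup ÷ 1000 g/kg = 0.5 kg

diced tomatoes: 187.5 g; shredded cheddar: 10.0 cup; panko: 33.1 cup; water: 1.6 cup; dried chickpeas: 0.5 kg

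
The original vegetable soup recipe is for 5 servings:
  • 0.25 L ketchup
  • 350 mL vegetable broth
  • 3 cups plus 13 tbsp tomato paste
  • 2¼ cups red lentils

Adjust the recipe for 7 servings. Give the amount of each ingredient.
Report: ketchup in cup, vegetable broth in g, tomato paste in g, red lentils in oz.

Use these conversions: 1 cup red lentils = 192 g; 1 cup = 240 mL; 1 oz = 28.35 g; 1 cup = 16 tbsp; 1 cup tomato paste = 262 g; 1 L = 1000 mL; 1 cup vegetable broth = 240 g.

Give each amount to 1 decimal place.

Scaling factor: 7/5 = 1.4.
ketchup: 0.25 L × 7/5 × 1000 mL/L ÷ 240 mL/cup ≈ 1.5 cup
vegetable broth: 350 mL × 7/5 ÷ 240 mL/cup × 240 g/cup = 490.0 g
tomato paste: (3 cup + 13 tbsp = 3.8125 cup) × 7/5 × 262 g/cup ≈ 1398.4 g
red lentils: 2.25 cup × 7/5 × 192 g/cup ÷ 28.35 g/oz ≈ 21.3 oz

ketchup: 1.5 cup; vegetable broth: 490.0 g; tomato paste: 1398.4 g; red lentils: 21.3 oz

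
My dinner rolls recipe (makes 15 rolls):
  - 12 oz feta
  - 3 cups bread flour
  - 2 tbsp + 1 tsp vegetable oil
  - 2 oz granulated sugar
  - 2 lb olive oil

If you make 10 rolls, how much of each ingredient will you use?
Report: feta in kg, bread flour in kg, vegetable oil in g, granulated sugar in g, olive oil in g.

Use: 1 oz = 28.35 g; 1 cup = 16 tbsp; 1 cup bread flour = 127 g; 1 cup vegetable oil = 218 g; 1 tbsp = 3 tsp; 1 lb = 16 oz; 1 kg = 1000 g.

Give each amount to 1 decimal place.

Scaling factor: 10/15 = 2/3.
feta: 12 oz × 2/3 × 28.35 g/oz ÷ 1000 g/kg ≈ 0.2 kg
bread flour: 3 cup × 2/3 × 127 g/cup ÷ 1000 g/kg ≈ 0.3 kg
vegetable oil: (2 tbsp + 1 tsp = 7/3 tbsp) × 2/3 ÷ 16 tbsp/cup × 218 g/cup ≈ 21.2 g
granulated sugar: 2 oz × 2/3 × 28.35 g/oz = 37.8 g
olive oil: 2 lb × 2/3 × 16 oz/lb × 28.35 g/oz = 604.8 g

feta: 0.2 kg; bread flour: 0.3 kg; vegetable oil: 21.2 g; granulated sugar: 37.8 g; olive oil: 604.8 g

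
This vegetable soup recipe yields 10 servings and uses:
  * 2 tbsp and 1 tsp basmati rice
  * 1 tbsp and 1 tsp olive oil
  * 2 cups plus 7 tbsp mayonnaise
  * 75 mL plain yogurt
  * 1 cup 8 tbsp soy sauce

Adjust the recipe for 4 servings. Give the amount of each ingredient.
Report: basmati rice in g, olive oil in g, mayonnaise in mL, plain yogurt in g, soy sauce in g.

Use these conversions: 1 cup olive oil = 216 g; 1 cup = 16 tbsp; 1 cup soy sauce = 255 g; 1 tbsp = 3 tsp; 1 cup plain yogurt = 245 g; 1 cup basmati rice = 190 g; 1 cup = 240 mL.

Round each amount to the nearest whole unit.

Scaling factor: 4/10 = 2/5 = 0.4.
basmati rice: (2 tbsp + 1 tsp = 7/3 tbsp) × 2/5 ÷ 16 tbsp/cup × 190 g/cup ≈ 11 g
olive oil: (1 tbsp + 1 tsp = 4/3 tbsp) × 2/5 ÷ 16 tbsp/cup × 216 g/cup ≈ 7 g
mayonnaise: (2 cup + 7 tbsp = 2.4375 cup) × 2/5 × 240 mL/cup = 234 mL
plain yogurt: 75 mL × 2/5 ÷ 240 mL/cup × 245 g/cup ≈ 31 g
soy sauce: (1 cup + 8 tbsp = 1.5 cup) × 2/5 × 255 g/cup = 153 g

basmati rice: 11 g; olive oil: 7 g; mayonnaise: 234 mL; plain yogurt: 31 g; soy sauce: 153 g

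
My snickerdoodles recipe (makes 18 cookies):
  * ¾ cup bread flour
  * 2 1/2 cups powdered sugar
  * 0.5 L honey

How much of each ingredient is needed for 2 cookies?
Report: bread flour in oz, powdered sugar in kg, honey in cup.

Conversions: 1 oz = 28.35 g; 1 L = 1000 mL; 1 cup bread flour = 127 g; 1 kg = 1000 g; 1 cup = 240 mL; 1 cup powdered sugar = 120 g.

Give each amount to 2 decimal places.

bread flour: 0.37 oz; powdered sugar: 0.03 kg; honey: 0.23 cup

Scaling factor: 2/18 = 1/9.
bread flour: 0.75 cup × 1/9 × 127 g/cup ÷ 28.35 g/oz ≈ 0.37 oz
powdered sugar: 2.5 cup × 1/9 × 120 g/cup ÷ 1000 g/kg ≈ 0.03 kg
honey: 0.5 L × 1/9 × 1000 mL/L ÷ 240 mL/cup ≈ 0.23 cup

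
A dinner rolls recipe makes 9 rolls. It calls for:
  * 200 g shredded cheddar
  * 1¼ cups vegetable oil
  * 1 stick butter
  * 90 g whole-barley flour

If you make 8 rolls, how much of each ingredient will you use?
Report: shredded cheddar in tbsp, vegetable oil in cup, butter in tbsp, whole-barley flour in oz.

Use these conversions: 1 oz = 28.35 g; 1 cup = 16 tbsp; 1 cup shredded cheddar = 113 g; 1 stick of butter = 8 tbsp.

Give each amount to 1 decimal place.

shredded cheddar: 25.2 tbsp; vegetable oil: 1.1 cup; butter: 7.1 tbsp; whole-barley flour: 2.8 oz

Scaling factor: 8/9.
shredded cheddar: 200 g × 8/9 ÷ 113 g/cup × 16 tbsp/cup ≈ 25.2 tbsp
vegetable oil: 1.25 cup × 8/9 ≈ 1.1 cup
butter: 1 stick × 8/9 × 8 tbsp/stick ≈ 7.1 tbsp
whole-barley flour: 90 g × 8/9 ÷ 28.35 g/oz ≈ 2.8 oz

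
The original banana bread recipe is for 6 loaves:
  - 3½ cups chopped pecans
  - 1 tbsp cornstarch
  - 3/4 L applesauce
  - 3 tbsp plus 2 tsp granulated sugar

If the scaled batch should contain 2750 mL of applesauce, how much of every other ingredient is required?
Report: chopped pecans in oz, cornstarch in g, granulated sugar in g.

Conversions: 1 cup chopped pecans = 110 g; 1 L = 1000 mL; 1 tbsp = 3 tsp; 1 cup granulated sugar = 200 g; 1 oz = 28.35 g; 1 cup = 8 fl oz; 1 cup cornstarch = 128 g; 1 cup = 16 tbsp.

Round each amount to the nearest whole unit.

chopped pecans: 50 oz; cornstarch: 29 g; granulated sugar: 168 g

The original recipe has 750 mL of applesauce, so the scaling factor is 2750 ÷ 750 = 11/3.
chopped pecans: 3.5 cup × 11/3 × 110 g/cup ÷ 28.35 g/oz ≈ 50 oz
cornstarch: 1 tbsp × 11/3 ÷ 16 tbsp/cup × 128 g/cup ≈ 29 g
granulated sugar: (3 tbsp + 2 tsp = 11/3 tbsp) × 11/3 ÷ 16 tbsp/cup × 200 g/cup ≈ 168 g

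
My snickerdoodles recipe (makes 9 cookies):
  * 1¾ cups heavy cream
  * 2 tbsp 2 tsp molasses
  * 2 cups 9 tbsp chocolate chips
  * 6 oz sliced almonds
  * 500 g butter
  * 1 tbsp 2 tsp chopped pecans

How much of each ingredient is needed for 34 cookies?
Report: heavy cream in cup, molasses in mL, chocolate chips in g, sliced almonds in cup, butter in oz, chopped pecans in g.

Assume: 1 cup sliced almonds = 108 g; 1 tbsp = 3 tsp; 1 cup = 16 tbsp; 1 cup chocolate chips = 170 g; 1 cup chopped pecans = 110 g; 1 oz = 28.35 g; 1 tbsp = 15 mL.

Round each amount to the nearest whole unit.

Scaling factor: 34/9.
heavy cream: 1.75 cup × 34/9 ≈ 7 cup
molasses: (2 tbsp + 2 tsp = 8/3 tbsp) × 34/9 × 15 mL/tbsp ≈ 151 mL
chocolate chips: (2 cup + 9 tbsp = 2.5625 cup) × 34/9 × 170 g/cup ≈ 1646 g
sliced almonds: 6 oz × 34/9 × 28.35 g/oz ÷ 108 g/cup ≈ 6 cup
butter: 500 g × 34/9 ÷ 28.35 g/oz ≈ 67 oz
chopped pecans: (1 tbsp + 2 tsp = 5/3 tbsp) × 34/9 ÷ 16 tbsp/cup × 110 g/cup ≈ 43 g

heavy cream: 7 cup; molasses: 151 mL; chocolate chips: 1646 g; sliced almonds: 6 cup; butter: 67 oz; chopped pecans: 43 g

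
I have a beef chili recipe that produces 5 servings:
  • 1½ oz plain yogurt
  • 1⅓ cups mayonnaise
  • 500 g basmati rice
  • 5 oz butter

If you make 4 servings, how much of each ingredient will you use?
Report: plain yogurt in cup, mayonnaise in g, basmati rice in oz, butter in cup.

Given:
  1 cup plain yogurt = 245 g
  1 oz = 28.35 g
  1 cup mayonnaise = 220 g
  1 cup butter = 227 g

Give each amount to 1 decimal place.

Scaling factor: 4/5 = 0.8.
plain yogurt: 1.5 oz × 4/5 × 28.35 g/oz ÷ 245 g/cup ≈ 0.1 cup
mayonnaise: 4/3 cup × 4/5 × 220 g/cup ≈ 234.7 g
basmati rice: 500 g × 4/5 ÷ 28.35 g/oz ≈ 14.1 oz
butter: 5 oz × 4/5 × 28.35 g/oz ÷ 227 g/cup ≈ 0.5 cup

plain yogurt: 0.1 cup; mayonnaise: 234.7 g; basmati rice: 14.1 oz; butter: 0.5 cup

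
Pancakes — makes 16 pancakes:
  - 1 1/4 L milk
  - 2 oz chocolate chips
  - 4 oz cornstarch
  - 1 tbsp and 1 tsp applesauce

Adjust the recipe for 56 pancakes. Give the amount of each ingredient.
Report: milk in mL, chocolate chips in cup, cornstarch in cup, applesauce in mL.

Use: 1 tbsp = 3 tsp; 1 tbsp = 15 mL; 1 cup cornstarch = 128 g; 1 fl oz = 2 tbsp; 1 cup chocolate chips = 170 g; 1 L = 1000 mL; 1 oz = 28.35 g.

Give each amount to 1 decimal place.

milk: 4375.0 mL; chocolate chips: 1.2 cup; cornstarch: 3.1 cup; applesauce: 70.0 mL

Scaling factor: 56/16 = 7/2 = 3.5.
milk: 1.25 L × 7/2 × 1000 mL/L = 4375.0 mL
chocolate chips: 2 oz × 7/2 × 28.35 g/oz ÷ 170 g/cup ≈ 1.2 cup
cornstarch: 4 oz × 7/2 × 28.35 g/oz ÷ 128 g/cup ≈ 3.1 cup
applesauce: (1 tbsp + 1 tsp = 4/3 tbsp) × 7/2 × 15 mL/tbsp = 70.0 mL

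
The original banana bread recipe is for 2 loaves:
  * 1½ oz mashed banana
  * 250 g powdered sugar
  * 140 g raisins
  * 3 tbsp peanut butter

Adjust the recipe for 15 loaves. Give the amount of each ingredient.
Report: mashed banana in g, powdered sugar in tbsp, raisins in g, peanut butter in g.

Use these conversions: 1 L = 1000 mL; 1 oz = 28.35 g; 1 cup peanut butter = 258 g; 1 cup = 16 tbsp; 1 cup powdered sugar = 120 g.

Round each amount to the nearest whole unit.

Scaling factor: 15/2 = 7.5.
mashed banana: 1.5 oz × 15/2 × 28.35 g/oz ≈ 319 g
powdered sugar: 250 g × 15/2 ÷ 120 g/cup × 16 tbsp/cup = 250 tbsp
raisins: 140 g × 15/2 = 1050 g
peanut butter: 3 tbsp × 15/2 ÷ 16 tbsp/cup × 258 g/cup ≈ 363 g

mashed banana: 319 g; powdered sugar: 250 tbsp; raisins: 1050 g; peanut butter: 363 g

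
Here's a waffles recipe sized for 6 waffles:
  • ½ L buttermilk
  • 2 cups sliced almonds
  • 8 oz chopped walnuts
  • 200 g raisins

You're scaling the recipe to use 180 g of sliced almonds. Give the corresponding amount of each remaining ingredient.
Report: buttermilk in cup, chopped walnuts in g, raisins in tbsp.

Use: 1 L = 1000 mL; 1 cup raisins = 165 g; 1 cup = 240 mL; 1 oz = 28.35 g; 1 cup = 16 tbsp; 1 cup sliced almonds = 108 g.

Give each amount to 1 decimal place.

buttermilk: 1.7 cup; chopped walnuts: 189.0 g; raisins: 16.2 tbsp

The original recipe has 216 g of sliced almonds, so the scaling factor is 180 ÷ 216 = 5/6.
buttermilk: 0.5 L × 5/6 × 1000 mL/L ÷ 240 mL/cup ≈ 1.7 cup
chopped walnuts: 8 oz × 5/6 × 28.35 g/oz = 189.0 g
raisins: 200 g × 5/6 ÷ 165 g/cup × 16 tbsp/cup ≈ 16.2 tbsp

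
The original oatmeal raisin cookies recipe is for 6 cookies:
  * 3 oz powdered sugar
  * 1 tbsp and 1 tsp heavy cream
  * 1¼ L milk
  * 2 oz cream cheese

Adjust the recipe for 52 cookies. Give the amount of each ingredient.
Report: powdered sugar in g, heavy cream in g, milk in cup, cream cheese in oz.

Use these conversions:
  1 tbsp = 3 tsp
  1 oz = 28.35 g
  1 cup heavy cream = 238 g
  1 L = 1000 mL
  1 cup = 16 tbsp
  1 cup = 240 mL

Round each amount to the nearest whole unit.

Scaling factor: 52/6 = 26/3.
powdered sugar: 3 oz × 26/3 × 28.35 g/oz ≈ 737 g
heavy cream: (1 tbsp + 1 tsp = 4/3 tbsp) × 26/3 ÷ 16 tbsp/cup × 238 g/cup ≈ 172 g
milk: 1.25 L × 26/3 × 1000 mL/L ÷ 240 mL/cup ≈ 45 cup
cream cheese: 2 oz × 26/3 ≈ 17 oz

powdered sugar: 737 g; heavy cream: 172 g; milk: 45 cup; cream cheese: 17 oz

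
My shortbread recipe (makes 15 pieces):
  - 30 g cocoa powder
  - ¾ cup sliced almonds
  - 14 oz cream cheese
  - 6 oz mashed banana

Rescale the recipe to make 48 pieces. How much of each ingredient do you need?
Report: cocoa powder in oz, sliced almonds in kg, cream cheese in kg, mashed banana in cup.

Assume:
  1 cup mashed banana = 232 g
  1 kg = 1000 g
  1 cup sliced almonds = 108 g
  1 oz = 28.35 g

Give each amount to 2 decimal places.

Scaling factor: 48/15 = 16/5 = 3.2.
cocoa powder: 30 g × 16/5 ÷ 28.35 g/oz ≈ 3.39 oz
sliced almonds: 0.75 cup × 16/5 × 108 g/cup ÷ 1000 g/kg ≈ 0.26 kg
cream cheese: 14 oz × 16/5 × 28.35 g/oz ÷ 1000 g/kg ≈ 1.27 kg
mashed banana: 6 oz × 16/5 × 28.35 g/oz ÷ 232 g/cup ≈ 2.35 cup

cocoa powder: 3.39 oz; sliced almonds: 0.26 kg; cream cheese: 1.27 kg; mashed banana: 2.35 cup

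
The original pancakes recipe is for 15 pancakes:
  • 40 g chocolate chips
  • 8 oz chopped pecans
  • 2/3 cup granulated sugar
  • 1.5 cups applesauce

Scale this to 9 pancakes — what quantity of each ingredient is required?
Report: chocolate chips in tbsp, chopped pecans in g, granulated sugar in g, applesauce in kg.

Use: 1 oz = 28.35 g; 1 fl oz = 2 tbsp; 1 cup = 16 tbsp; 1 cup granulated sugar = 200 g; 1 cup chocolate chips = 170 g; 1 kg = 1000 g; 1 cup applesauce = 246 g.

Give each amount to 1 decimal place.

Scaling factor: 9/15 = 3/5 = 0.6.
chocolate chips: 40 g × 3/5 ÷ 170 g/cup × 16 tbsp/cup ≈ 2.3 tbsp
chopped pecans: 8 oz × 3/5 × 28.35 g/oz ≈ 136.1 g
granulated sugar: 2/3 cup × 3/5 × 200 g/cup = 80.0 g
applesauce: 1.5 cup × 3/5 × 246 g/cup ÷ 1000 g/kg ≈ 0.2 kg

chocolate chips: 2.3 tbsp; chopped pecans: 136.1 g; granulated sugar: 80.0 g; applesauce: 0.2 kg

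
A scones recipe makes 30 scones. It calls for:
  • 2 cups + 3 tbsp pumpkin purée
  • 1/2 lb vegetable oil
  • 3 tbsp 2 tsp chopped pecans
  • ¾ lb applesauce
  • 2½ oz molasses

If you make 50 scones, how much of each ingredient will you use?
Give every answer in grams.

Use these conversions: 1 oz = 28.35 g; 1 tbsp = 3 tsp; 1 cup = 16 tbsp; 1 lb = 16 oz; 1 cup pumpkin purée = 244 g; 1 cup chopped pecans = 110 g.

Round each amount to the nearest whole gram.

Scaling factor: 50/30 = 5/3.
pumpkin purée: (2 cup + 3 tbsp = 2.1875 cup) × 5/3 × 244 g/cup ≈ 890 g
vegetable oil: 0.5 lb × 5/3 × 16 oz/lb × 28.35 g/oz = 378 g
chopped pecans: (3 tbsp + 2 tsp = 11/3 tbsp) × 5/3 ÷ 16 tbsp/cup × 110 g/cup ≈ 42 g
applesauce: 0.75 lb × 5/3 × 16 oz/lb × 28.35 g/oz = 567 g
molasses: 2.5 oz × 5/3 × 28.35 g/oz ≈ 118 g

pumpkin purée: 890 g; vegetable oil: 378 g; chopped pecans: 42 g; applesauce: 567 g; molasses: 118 g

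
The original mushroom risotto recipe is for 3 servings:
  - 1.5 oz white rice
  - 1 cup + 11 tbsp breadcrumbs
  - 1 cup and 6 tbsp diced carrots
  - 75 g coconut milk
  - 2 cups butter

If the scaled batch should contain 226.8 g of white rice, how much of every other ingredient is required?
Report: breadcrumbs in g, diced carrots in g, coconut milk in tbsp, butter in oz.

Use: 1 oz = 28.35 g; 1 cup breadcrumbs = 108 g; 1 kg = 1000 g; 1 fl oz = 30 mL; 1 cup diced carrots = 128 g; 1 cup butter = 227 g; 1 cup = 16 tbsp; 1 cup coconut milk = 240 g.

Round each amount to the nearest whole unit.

breadcrumbs: 972 g; diced carrots: 939 g; coconut milk: 27 tbsp; butter: 85 oz

The original recipe has 42.525 g of white rice, so the scaling factor is 226.8 ÷ 42.525 = 16/3.
breadcrumbs: (1 cup + 11 tbsp = 1.6875 cup) × 16/3 × 108 g/cup = 972 g
diced carrots: (1 cup + 6 tbsp = 1.375 cup) × 16/3 × 128 g/cup ≈ 939 g
coconut milk: 75 g × 16/3 ÷ 240 g/cup × 16 tbsp/cup ≈ 27 tbsp
butter: 2 cup × 16/3 × 227 g/cup ÷ 28.35 g/oz ≈ 85 oz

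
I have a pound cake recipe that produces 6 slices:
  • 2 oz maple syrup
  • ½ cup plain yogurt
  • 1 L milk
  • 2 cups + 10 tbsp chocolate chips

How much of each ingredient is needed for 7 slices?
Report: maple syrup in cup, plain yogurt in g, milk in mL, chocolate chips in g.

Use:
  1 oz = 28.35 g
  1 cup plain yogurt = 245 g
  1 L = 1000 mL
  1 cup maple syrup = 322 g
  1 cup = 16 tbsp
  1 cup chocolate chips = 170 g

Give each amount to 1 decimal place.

Scaling factor: 7/6.
maple syrup: 2 oz × 7/6 × 28.35 g/oz ÷ 322 g/cup ≈ 0.2 cup
plain yogurt: 0.5 cup × 7/6 × 245 g/cup ≈ 142.9 g
milk: 1 L × 7/6 × 1000 mL/L ≈ 1166.7 mL
chocolate chips: (2 cup + 10 tbsp = 2.625 cup) × 7/6 × 170 g/cup ≈ 520.6 g

maple syrup: 0.2 cup; plain yogurt: 142.9 g; milk: 1166.7 mL; chocolate chips: 520.6 g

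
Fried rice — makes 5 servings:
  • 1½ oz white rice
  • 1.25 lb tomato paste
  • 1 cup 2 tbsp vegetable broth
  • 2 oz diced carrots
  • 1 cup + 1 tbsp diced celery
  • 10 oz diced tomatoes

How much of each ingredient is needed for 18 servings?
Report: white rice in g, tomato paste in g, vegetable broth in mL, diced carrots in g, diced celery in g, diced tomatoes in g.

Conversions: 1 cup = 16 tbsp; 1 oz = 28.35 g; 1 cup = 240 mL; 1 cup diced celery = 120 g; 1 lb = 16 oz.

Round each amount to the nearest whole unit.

Scaling factor: 18/5 = 3.6.
white rice: 1.5 oz × 18/5 × 28.35 g/oz ≈ 153 g
tomato paste: 1.25 lb × 18/5 × 16 oz/lb × 28.35 g/oz ≈ 2041 g
vegetable broth: (1 cup + 2 tbsp = 1.125 cup) × 18/5 × 240 mL/cup = 972 mL
diced carrots: 2 oz × 18/5 × 28.35 g/oz ≈ 204 g
diced celery: (1 cup + 1 tbsp = 1.0625 cup) × 18/5 × 120 g/cup = 459 g
diced tomatoes: 10 oz × 18/5 × 28.35 g/oz ≈ 1021 g

white rice: 153 g; tomato paste: 2041 g; vegetable broth: 972 mL; diced carrots: 204 g; diced celery: 459 g; diced tomatoes: 1021 g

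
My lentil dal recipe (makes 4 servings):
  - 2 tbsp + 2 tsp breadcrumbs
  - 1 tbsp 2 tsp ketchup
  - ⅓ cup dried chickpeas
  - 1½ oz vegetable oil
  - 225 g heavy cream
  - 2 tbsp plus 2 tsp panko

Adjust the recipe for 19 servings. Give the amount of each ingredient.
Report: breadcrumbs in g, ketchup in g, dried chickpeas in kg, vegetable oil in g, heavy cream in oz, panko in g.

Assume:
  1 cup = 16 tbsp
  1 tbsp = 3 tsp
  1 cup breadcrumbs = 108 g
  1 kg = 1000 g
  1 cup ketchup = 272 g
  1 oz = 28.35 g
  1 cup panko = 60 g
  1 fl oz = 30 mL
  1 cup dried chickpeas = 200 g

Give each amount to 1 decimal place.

breadcrumbs: 85.5 g; ketchup: 134.6 g; dried chickpeas: 0.3 kg; vegetable oil: 202.0 g; heavy cream: 37.7 oz; panko: 47.5 g

Scaling factor: 19/4 = 4.75.
breadcrumbs: (2 tbsp + 2 tsp = 8/3 tbsp) × 19/4 ÷ 16 tbsp/cup × 108 g/cup = 85.5 g
ketchup: (1 tbsp + 2 tsp = 5/3 tbsp) × 19/4 ÷ 16 tbsp/cup × 272 g/cup ≈ 134.6 g
dried chickpeas: 1/3 cup × 19/4 × 200 g/cup ÷ 1000 g/kg ≈ 0.3 kg
vegetable oil: 1.5 oz × 19/4 × 28.35 g/oz ≈ 202.0 g
heavy cream: 225 g × 19/4 ÷ 28.35 g/oz ≈ 37.7 oz
panko: (2 tbsp + 2 tsp = 8/3 tbsp) × 19/4 ÷ 16 tbsp/cup × 60 g/cup = 47.5 g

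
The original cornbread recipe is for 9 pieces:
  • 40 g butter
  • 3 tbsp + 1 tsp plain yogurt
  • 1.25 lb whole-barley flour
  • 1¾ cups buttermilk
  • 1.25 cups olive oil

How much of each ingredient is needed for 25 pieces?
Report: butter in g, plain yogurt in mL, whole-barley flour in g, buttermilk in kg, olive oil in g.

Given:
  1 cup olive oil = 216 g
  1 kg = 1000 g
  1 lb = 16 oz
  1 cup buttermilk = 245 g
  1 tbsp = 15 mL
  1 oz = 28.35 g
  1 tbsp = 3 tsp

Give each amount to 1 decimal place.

butter: 111.1 g; plain yogurt: 138.9 mL; whole-barley flour: 1575.0 g; buttermilk: 1.2 kg; olive oil: 750.0 g

Scaling factor: 25/9.
butter: 40 g × 25/9 ≈ 111.1 g
plain yogurt: (3 tbsp + 1 tsp = 10/3 tbsp) × 25/9 × 15 mL/tbsp ≈ 138.9 mL
whole-barley flour: 1.25 lb × 25/9 × 16 oz/lb × 28.35 g/oz = 1575.0 g
buttermilk: 1.75 cup × 25/9 × 245 g/cup ÷ 1000 g/kg ≈ 1.2 kg
olive oil: 1.25 cup × 25/9 × 216 g/cup = 750.0 g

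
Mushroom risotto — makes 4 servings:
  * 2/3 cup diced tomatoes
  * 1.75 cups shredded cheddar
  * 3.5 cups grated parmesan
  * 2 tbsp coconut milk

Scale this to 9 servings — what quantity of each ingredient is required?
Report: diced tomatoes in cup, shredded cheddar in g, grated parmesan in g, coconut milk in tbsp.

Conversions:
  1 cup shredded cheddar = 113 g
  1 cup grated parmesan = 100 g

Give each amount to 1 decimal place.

diced tomatoes: 1.5 cup; shredded cheddar: 444.9 g; grated parmesan: 787.5 g; coconut milk: 4.5 tbsp

Scaling factor: 9/4 = 2.25.
diced tomatoes: 2/3 cup × 9/4 = 1.5 cup
shredded cheddar: 1.75 cup × 9/4 × 113 g/cup ≈ 444.9 g
grated parmesan: 3.5 cup × 9/4 × 100 g/cup = 787.5 g
coconut milk: 2 tbsp × 9/4 = 4.5 tbsp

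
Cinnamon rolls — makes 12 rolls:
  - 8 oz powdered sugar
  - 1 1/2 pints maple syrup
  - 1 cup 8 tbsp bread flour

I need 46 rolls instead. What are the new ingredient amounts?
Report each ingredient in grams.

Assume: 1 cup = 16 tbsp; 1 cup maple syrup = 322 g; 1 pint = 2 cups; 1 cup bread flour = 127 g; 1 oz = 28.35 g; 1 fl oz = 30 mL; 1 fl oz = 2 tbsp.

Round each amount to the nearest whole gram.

Scaling factor: 46/12 = 23/6.
powdered sugar: 8 oz × 23/6 × 28.35 g/oz ≈ 869 g
maple syrup: 1.5 pint × 23/6 × 2 cup/pint × 322 g/cup = 3703 g
bread flour: (1 cup + 8 tbsp = 1.5 cup) × 23/6 × 127 g/cup ≈ 730 g

powdered sugar: 869 g; maple syrup: 3703 g; bread flour: 730 g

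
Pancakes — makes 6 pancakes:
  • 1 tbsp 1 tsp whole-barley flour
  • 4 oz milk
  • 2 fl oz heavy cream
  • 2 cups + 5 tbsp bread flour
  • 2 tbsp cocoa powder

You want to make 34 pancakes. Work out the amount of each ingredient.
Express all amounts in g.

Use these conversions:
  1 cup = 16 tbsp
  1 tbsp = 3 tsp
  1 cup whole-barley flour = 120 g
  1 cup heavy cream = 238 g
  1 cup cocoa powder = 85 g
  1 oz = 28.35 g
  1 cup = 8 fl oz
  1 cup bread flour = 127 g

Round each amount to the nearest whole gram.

Scaling factor: 34/6 = 17/3.
whole-barley flour: (1 tbsp + 1 tsp = 4/3 tbsp) × 17/3 ÷ 16 tbsp/cup × 120 g/cup ≈ 57 g
milk: 4 oz × 17/3 × 28.35 g/oz ≈ 643 g
heavy cream: 2 fl oz × 17/3 ÷ 8 fl oz/cup × 238 g/cup ≈ 337 g
bread flour: (2 cup + 5 tbsp = 2.3125 cup) × 17/3 × 127 g/cup ≈ 1664 g
cocoa powder: 2 tbsp × 17/3 ÷ 16 tbsp/cup × 85 g/cup ≈ 60 g

whole-barley flour: 57 g; milk: 643 g; heavy cream: 337 g; bread flour: 1664 g; cocoa powder: 60 g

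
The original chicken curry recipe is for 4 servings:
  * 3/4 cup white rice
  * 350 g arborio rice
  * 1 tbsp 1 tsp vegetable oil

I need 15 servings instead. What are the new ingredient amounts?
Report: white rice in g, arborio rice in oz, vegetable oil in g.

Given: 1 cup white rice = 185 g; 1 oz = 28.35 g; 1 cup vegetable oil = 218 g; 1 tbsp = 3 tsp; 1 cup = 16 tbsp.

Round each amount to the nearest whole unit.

white rice: 520 g; arborio rice: 46 oz; vegetable oil: 68 g

Scaling factor: 15/4 = 3.75.
white rice: 0.75 cup × 15/4 × 185 g/cup ≈ 520 g
arborio rice: 350 g × 15/4 ÷ 28.35 g/oz ≈ 46 oz
vegetable oil: (1 tbsp + 1 tsp = 4/3 tbsp) × 15/4 ÷ 16 tbsp/cup × 218 g/cup ≈ 68 g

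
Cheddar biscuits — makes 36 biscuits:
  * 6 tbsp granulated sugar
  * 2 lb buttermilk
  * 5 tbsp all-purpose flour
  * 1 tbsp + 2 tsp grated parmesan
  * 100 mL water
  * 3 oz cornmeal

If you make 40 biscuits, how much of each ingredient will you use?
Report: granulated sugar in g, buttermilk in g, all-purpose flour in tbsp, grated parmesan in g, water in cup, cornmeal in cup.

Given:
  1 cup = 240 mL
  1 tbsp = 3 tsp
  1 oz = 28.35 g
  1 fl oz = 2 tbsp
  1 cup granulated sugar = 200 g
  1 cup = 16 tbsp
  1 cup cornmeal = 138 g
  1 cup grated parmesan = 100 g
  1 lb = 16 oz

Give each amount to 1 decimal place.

Scaling factor: 40/36 = 10/9.
granulated sugar: 6 tbsp × 10/9 ÷ 16 tbsp/cup × 200 g/cup ≈ 83.3 g
buttermilk: 2 lb × 10/9 × 16 oz/lb × 28.35 g/oz = 1008.0 g
all-purpose flour: 5 tbsp × 10/9 ≈ 5.6 tbsp
grated parmesan: (1 tbsp + 2 tsp = 5/3 tbsp) × 10/9 ÷ 16 tbsp/cup × 100 g/cup ≈ 11.6 g
water: 100 mL × 10/9 ÷ 240 mL/cup ≈ 0.5 cup
cornmeal: 3 oz × 10/9 × 28.35 g/oz ÷ 138 g/cup ≈ 0.7 cup

granulated sugar: 83.3 g; buttermilk: 1008.0 g; all-purpose flour: 5.6 tbsp; grated parmesan: 11.6 g; water: 0.5 cup; cornmeal: 0.7 cup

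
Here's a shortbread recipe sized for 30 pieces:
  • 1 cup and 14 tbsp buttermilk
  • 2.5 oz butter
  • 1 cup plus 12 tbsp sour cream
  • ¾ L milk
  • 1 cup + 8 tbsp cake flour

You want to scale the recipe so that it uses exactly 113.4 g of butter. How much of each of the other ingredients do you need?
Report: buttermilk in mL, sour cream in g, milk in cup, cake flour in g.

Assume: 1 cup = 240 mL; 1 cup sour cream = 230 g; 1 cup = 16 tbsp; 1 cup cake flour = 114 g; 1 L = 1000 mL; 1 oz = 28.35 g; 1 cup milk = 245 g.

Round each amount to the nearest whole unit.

buttermilk: 720 mL; sour cream: 644 g; milk: 5 cup; cake flour: 274 g

The original recipe has 70.875 g of butter, so the scaling factor is 113.4 ÷ 70.875 = 8/5 = 1.6.
buttermilk: (1 cup + 14 tbsp = 1.875 cup) × 8/5 × 240 mL/cup = 720 mL
sour cream: (1 cup + 12 tbsp = 1.75 cup) × 8/5 × 230 g/cup = 644 g
milk: 0.75 L × 8/5 × 1000 mL/L ÷ 240 mL/cup = 5 cup
cake flour: (1 cup + 8 tbsp = 1.5 cup) × 8/5 × 114 g/cup ≈ 274 g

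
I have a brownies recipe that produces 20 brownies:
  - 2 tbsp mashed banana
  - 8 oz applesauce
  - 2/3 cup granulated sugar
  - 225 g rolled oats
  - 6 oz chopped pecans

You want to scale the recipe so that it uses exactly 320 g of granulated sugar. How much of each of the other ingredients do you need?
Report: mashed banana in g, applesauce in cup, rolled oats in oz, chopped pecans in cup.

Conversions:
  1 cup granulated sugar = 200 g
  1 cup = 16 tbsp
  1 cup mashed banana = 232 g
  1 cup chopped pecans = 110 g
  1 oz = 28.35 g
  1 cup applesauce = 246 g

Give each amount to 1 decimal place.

The original recipe has 400/3 g of granulated sugar, so the scaling factor is 320 ÷ 400/3 = 12/5 = 2.4.
mashed banana: 2 tbsp × 12/5 ÷ 16 tbsp/cup × 232 g/cup = 69.6 g
applesauce: 8 oz × 12/5 × 28.35 g/oz ÷ 246 g/cup ≈ 2.2 cup
rolled oats: 225 g × 12/5 ÷ 28.35 g/oz ≈ 19.0 oz
chopped pecans: 6 oz × 12/5 × 28.35 g/oz ÷ 110 g/cup ≈ 3.7 cup

mashed banana: 69.6 g; applesauce: 2.2 cup; rolled oats: 19.0 oz; chopped pecans: 3.7 cup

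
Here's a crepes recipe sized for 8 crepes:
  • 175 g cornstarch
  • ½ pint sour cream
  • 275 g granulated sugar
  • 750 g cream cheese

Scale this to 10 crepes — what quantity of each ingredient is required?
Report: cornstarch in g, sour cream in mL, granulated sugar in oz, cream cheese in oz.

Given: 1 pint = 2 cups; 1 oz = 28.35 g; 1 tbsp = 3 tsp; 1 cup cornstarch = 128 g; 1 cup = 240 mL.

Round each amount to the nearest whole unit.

Scaling factor: 10/8 = 5/4 = 1.25.
cornstarch: 175 g × 5/4 ≈ 219 g
sour cream: 0.5 pint × 5/4 × 2 cup/pint × 240 mL/cup = 300 mL
granulated sugar: 275 g × 5/4 ÷ 28.35 g/oz ≈ 12 oz
cream cheese: 750 g × 5/4 ÷ 28.35 g/oz ≈ 33 oz

cornstarch: 219 g; sour cream: 300 mL; granulated sugar: 12 oz; cream cheese: 33 oz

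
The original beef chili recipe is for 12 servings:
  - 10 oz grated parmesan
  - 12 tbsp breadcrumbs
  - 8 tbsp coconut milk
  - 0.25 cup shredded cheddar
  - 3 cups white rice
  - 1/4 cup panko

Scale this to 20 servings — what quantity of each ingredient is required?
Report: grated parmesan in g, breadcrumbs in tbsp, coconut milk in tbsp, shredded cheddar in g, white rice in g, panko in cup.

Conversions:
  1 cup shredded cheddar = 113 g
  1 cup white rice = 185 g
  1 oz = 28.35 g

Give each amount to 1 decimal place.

Scaling factor: 20/12 = 5/3.
grated parmesan: 10 oz × 5/3 × 28.35 g/oz = 472.5 g
breadcrumbs: 12 tbsp × 5/3 = 20.0 tbsp
coconut milk: 8 tbsp × 5/3 ≈ 13.3 tbsp
shredded cheddar: 0.25 cup × 5/3 × 113 g/cup ≈ 47.1 g
white rice: 3 cup × 5/3 × 185 g/cup = 925.0 g
panko: 0.25 cup × 5/3 ≈ 0.4 cup

grated parmesan: 472.5 g; breadcrumbs: 20.0 tbsp; coconut milk: 13.3 tbsp; shredded cheddar: 47.1 g; white rice: 925.0 g; panko: 0.4 cup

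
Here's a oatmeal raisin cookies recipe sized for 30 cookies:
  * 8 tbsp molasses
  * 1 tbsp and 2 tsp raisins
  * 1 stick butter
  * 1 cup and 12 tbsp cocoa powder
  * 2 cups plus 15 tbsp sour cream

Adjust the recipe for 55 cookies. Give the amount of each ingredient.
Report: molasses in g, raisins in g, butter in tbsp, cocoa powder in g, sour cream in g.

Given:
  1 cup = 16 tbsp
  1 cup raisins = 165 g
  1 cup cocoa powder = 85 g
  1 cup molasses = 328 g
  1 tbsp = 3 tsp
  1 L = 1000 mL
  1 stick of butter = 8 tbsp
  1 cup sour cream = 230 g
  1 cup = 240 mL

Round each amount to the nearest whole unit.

Scaling factor: 55/30 = 11/6.
molasses: 8 tbsp × 11/6 ÷ 16 tbsp/cup × 328 g/cup ≈ 301 g
raisins: (1 tbsp + 2 tsp = 5/3 tbsp) × 11/6 ÷ 16 tbsp/cup × 165 g/cup ≈ 32 g
butter: 1 stick × 11/6 × 8 tbsp/stick ≈ 15 tbsp
cocoa powder: (1 cup + 12 tbsp = 1.75 cup) × 11/6 × 85 g/cup ≈ 273 g
sour cream: (2 cup + 15 tbsp = 2.9375 cup) × 11/6 × 230 g/cup ≈ 1239 g

molasses: 301 g; raisins: 32 g; butter: 15 tbsp; cocoa powder: 273 g; sour cream: 1239 g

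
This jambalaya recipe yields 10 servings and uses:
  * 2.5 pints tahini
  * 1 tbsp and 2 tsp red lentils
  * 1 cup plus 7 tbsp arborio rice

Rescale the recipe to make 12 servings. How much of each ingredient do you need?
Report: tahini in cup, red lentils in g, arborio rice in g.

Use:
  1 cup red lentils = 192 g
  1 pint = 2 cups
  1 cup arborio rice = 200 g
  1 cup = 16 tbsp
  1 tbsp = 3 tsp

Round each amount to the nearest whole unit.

Scaling factor: 12/10 = 6/5 = 1.2.
tahini: 2.5 pint × 6/5 × 2 cup/pint = 6 cup
red lentils: (1 tbsp + 2 tsp = 5/3 tbsp) × 6/5 ÷ 16 tbsp/cup × 192 g/cup = 24 g
arborio rice: (1 cup + 7 tbsp = 1.4375 cup) × 6/5 × 200 g/cup = 345 g

tahini: 6 cup; red lentils: 24 g; arborio rice: 345 g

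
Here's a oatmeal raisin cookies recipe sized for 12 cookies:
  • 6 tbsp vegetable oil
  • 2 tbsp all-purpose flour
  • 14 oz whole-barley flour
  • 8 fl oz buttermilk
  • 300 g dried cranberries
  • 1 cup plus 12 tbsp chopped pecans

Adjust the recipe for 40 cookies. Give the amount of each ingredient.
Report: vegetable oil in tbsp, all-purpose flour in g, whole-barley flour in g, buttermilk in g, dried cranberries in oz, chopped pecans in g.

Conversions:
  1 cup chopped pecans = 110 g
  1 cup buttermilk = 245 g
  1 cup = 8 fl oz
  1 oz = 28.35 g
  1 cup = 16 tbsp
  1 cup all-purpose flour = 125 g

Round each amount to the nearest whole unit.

vegetable oil: 20 tbsp; all-purpose flour: 52 g; whole-barley flour: 1323 g; buttermilk: 817 g; dried cranberries: 35 oz; chopped pecans: 642 g

Scaling factor: 40/12 = 10/3.
vegetable oil: 6 tbsp × 10/3 = 20 tbsp
all-purpose flour: 2 tbsp × 10/3 ÷ 16 tbsp/cup × 125 g/cup ≈ 52 g
whole-barley flour: 14 oz × 10/3 × 28.35 g/oz = 1323 g
buttermilk: 8 fl oz × 10/3 ÷ 8 fl oz/cup × 245 g/cup ≈ 817 g
dried cranberries: 300 g × 10/3 ÷ 28.35 g/oz ≈ 35 oz
chopped pecans: (1 cup + 12 tbsp = 1.75 cup) × 10/3 × 110 g/cup ≈ 642 g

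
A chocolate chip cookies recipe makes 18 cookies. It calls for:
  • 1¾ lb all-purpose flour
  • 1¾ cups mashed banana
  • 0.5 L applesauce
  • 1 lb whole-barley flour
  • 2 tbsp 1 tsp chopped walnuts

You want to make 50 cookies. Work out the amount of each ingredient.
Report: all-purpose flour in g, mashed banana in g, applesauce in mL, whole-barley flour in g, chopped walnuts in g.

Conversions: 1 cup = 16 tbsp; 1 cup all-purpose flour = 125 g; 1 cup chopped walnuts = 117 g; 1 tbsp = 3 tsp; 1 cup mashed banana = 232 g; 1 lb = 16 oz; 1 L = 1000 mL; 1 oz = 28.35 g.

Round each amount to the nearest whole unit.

all-purpose flour: 2205 g; mashed banana: 1128 g; applesauce: 1389 mL; whole-barley flour: 1260 g; chopped walnuts: 47 g

Scaling factor: 50/18 = 25/9.
all-purpose flour: 1.75 lb × 25/9 × 16 oz/lb × 28.35 g/oz = 2205 g
mashed banana: 1.75 cup × 25/9 × 232 g/cup ≈ 1128 g
applesauce: 0.5 L × 25/9 × 1000 mL/L ≈ 1389 mL
whole-barley flour: 1 lb × 25/9 × 16 oz/lb × 28.35 g/oz = 1260 g
chopped walnuts: (2 tbsp + 1 tsp = 7/3 tbsp) × 25/9 ÷ 16 tbsp/cup × 117 g/cup ≈ 47 g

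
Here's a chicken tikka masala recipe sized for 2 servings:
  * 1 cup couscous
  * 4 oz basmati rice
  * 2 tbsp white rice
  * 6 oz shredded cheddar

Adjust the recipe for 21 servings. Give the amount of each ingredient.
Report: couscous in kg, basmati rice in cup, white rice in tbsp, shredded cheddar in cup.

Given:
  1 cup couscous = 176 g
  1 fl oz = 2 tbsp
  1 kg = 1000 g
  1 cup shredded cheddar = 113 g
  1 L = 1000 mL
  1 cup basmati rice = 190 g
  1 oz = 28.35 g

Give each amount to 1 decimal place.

couscous: 1.8 kg; basmati rice: 6.3 cup; white rice: 21.0 tbsp; shredded cheddar: 15.8 cup

Scaling factor: 21/2 = 10.5.
couscous: 1 cup × 21/2 × 176 g/cup ÷ 1000 g/kg ≈ 1.8 kg
basmati rice: 4 oz × 21/2 × 28.35 g/oz ÷ 190 g/cup ≈ 6.3 cup
white rice: 2 tbsp × 21/2 = 21.0 tbsp
shredded cheddar: 6 oz × 21/2 × 28.35 g/oz ÷ 113 g/cup ≈ 15.8 cup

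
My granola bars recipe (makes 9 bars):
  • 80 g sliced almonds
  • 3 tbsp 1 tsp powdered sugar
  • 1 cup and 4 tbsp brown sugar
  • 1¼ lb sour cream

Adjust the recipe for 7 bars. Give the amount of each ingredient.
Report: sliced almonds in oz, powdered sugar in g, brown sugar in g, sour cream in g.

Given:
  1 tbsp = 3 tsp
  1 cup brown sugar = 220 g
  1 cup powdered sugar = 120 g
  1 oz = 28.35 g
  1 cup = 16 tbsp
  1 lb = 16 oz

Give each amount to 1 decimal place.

Scaling factor: 7/9.
sliced almonds: 80 g × 7/9 ÷ 28.35 g/oz ≈ 2.2 oz
powdered sugar: (3 tbsp + 1 tsp = 10/3 tbsp) × 7/9 ÷ 16 tbsp/cup × 120 g/cup ≈ 19.4 g
brown sugar: (1 cup + 4 tbsp = 1.25 cup) × 7/9 × 220 g/cup ≈ 213.9 g
sour cream: 1.25 lb × 7/9 × 16 oz/lb × 28.35 g/oz = 441.0 g

sliced almonds: 2.2 oz; powdered sugar: 19.4 g; brown sugar: 213.9 g; sour cream: 441.0 g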